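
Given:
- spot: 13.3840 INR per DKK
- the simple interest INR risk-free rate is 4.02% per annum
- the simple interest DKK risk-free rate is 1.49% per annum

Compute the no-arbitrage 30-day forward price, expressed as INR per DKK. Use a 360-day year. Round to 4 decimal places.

13.4122

T = 30/360 years.
INR growth factor: 1 + 0.0402×30/360 = 1.003350.
Growth of 1 DKK over T: 1 + 0.0149×30/360 = 1.00124167.
So F = 13.384 × 1.003350 / 1.00124167 = 13.412183 (INR/DKK).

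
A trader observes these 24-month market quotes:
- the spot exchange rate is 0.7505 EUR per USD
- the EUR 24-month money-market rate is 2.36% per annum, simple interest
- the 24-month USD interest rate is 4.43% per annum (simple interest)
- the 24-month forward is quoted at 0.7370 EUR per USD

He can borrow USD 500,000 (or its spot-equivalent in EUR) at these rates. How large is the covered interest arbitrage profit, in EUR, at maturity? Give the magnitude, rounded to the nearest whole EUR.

T = 2 years.
Route A — deposit USD, sell forward: 500,000 × 1.088600 × 0.7370 = EUR 401,149.10.
Route B — convert at spot, deposit EUR: 500,000 × 0.7505 × 1.047200 = EUR 392,961.80.
The quoted forward overvalues USD, so borrow EUR, buy USD at spot, deposit the USD at 4.43%, and sell the proceeds forward at 0.7370.
The gap between the two covered legs is EUR 8,187.

EUR 8,187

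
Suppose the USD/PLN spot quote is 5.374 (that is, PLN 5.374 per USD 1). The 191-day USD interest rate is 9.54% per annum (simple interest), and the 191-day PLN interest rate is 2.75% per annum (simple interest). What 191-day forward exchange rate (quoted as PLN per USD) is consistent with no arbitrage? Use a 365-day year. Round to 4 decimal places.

T = 191/365 years.
PLN growth factor: 1 + 0.0275×191/365 = 1.0143904.
USD accumulates by 1 + 0.0954×191/365 = 1.0499216.
CIP: F = S · (grow PLN)/(grow USD) = 5.374 × 1.0143904/1.0499216 = 5.192134 PLN per USD.

5.1921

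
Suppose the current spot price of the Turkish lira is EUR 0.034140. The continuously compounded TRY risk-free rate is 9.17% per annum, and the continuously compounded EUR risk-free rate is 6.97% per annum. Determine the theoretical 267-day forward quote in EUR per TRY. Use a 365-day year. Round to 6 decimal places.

0.033595

T = 267/365 years.
Growth of 1 EUR over T: e^(0.0697×267/365) = 1.0523082.
TRY growth factor: e^(0.0917×267/365) = 1.0693801.
CIP: F = S · (grow EUR)/(grow TRY) = 0.03414 × 1.0523082/1.0693801 = 0.03359498 EUR per TRY.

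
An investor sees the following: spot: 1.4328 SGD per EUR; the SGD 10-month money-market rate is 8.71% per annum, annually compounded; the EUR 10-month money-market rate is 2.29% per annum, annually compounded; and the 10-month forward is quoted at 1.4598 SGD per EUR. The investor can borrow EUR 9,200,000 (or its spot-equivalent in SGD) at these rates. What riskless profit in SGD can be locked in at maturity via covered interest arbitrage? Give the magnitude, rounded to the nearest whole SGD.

T = 10/12 years.
Invest the EUR and cover forward: 9,200,000 × 1.0190472363 × 1.4598 = SGD 13,685,967.43.
Convert at spot and invest in SGD: 9,200,000 × 1.4328 × 1.0720735462 = SGD 14,131,816.19.
The quoted forward undervalues EUR, so borrow EUR, convert to SGD at spot, deposit the SGD at 8.71%, and buy EUR forward at 1.4598 to cover the loan.
The gap between the two covered legs is SGD 445,849.

SGD 445,849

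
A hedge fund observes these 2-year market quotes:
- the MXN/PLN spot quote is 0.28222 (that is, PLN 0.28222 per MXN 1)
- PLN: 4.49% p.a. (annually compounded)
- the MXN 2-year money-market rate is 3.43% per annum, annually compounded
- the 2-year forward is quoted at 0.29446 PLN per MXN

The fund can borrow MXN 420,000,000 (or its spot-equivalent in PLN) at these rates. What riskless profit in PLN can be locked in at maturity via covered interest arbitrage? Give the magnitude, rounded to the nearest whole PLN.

T = 2 years.
Route A — deposit MXN, sell forward: 420,000,000 × 1.06977649 × 0.29446 = PLN 132,302,681.80.
Route B — convert at spot, deposit PLN: 420,000,000 × 0.28222 × 1.09181601 = PLN 129,415,572.02.
The quoted forward overvalues MXN, so borrow PLN, buy MXN at spot, deposit the MXN at 3.43%, and sell the proceeds forward at 0.29446.
Profit = 132,302,681.80 − 129,415,572.02 = PLN 2,887,110.

PLN 2,887,110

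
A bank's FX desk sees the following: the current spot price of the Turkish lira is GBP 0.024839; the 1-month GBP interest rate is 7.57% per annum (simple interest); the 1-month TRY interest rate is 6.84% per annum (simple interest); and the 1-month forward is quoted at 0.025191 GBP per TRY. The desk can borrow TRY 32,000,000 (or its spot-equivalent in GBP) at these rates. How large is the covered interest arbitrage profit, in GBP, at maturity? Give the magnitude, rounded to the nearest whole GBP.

GBP 10,845

T = 1/12 years.
Route A — deposit TRY, sell forward: 32,000,000 × 1.005700 × 0.025191 = GBP 810,706.84.
Route B — convert at spot, deposit GBP: 32,000,000 × 0.024839 × 1.00630833 = GBP 799,862.16.
The quoted forward overvalues TRY, so borrow GBP, buy TRY at spot, deposit the TRY at 6.84%, and sell the proceeds forward at 0.025191.
The gap between the two covered legs is GBP 10,845.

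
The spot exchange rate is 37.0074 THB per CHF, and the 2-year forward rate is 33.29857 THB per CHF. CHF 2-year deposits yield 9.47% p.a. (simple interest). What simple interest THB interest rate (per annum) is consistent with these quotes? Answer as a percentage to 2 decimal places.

3.51%

T = 2 years.
By CIP, F/S equals the THB-to-CHF growth ratio: 33.29857/37.0074 = 0.8997814.
The CHF side grows by 1 + 0.0947×2 = 1.189400.
Hence g_THB = 1.070200.
r = (1.070200 − 1)/2 = 0.035100 → 3.51%.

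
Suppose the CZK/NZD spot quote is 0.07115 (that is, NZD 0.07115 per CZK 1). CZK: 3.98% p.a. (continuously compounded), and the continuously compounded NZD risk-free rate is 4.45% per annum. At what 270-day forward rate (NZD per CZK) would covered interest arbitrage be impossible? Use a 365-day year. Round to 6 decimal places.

0.071398

T = 270/365 years.
NZD growth factor: e^(0.0445×270/365) = 1.0334656.
Growth of 1 CZK over T: e^(0.0398×270/365) = 1.0298788.
So F = 0.07115 × 1.0334656 / 1.0298788 = 0.07139780 (NZD/CZK).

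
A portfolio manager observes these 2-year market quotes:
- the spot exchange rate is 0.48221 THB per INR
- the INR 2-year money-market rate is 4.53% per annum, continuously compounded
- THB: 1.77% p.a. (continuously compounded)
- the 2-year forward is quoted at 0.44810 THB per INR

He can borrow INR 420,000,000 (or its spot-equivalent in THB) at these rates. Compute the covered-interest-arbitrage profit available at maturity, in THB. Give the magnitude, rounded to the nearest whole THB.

T = 2 years.
Route A — deposit INR, sell forward: 420,000,000 × 1.09483098527 × 0.44810 = THB 206,049,381.09.
Route B — convert at spot, deposit THB: 420,000,000 × 0.48221 × 1.03603403954 = THB 209,826,109.17.
The quoted forward undervalues INR, so borrow INR, convert to THB at spot, deposit the THB at 1.77%, and buy INR forward at 0.44810 to cover the loan.
Arbitrage profit = |206,049,381.09 − 209,826,109.17| = THB 3,776,728.

THB 3,776,728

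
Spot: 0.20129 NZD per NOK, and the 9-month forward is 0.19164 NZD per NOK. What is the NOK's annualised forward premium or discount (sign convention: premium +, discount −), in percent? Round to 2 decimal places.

-6.39%

T = 9/12 years.
NOK trades forward at -4.79408% vs spot over the period.
Annualise by dividing by T: -0.0479408 / (9/12) = -0.063921 → -6.39%.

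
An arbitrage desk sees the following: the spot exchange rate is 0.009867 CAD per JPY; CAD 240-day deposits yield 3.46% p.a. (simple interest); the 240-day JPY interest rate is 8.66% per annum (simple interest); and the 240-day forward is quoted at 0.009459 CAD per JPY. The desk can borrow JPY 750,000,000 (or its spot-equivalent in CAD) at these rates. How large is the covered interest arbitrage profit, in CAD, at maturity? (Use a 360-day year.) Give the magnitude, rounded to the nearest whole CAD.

CAD 67,124

T = 240/360 years.
Keep in JPY, deliver into the forward: 750,000,000·1.057733333·0.009459 = CAD 7,503,824.70.
Swap to CAD now, deposit: 750,000,000·0.009867·1.023066667 = CAD 7,570,949.10.
The quoted forward undervalues JPY, so borrow JPY, convert to CAD at spot, deposit the CAD at 3.46%, and buy JPY forward at 0.009459 to cover the loan.
The gap between the two covered legs is CAD 67,124.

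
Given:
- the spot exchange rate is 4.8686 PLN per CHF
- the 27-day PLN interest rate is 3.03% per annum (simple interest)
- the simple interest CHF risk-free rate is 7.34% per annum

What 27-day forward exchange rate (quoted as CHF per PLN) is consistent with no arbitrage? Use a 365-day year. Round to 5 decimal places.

T = 27/365 years.
Growth of 1 PLN over T: 1 + 0.0303×27/365 = 1.0022414.
CHF accumulates by 1 + 0.0734×27/365 = 1.0054296.
Forward (PLN per CHF) = 4.8686 × 1.0022414 / 1.0054296 = 4.853162.
Invert for CHF per PLN: 1 / 4.853162 = 0.20605.

0.20605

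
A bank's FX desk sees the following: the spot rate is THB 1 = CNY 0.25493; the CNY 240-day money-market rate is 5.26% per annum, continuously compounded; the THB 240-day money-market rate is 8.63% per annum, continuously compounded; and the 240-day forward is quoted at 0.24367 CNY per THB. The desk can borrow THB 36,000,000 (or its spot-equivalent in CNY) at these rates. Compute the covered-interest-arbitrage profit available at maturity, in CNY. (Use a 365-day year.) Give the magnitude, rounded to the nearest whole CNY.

T = 240/365 years.
Route A — deposit THB, sell forward: 36,000,000 × 1.058386105 × 0.24367 = CNY 9,284,289.92.
Route B — convert at spot, deposit CNY: 36,000,000 × 0.25493 × 1.035191363 = CNY 9,500,448.03.
The quoted forward undervalues THB, so borrow THB, convert to CNY at spot, deposit the CNY at 5.26%, and buy THB forward at 0.24367 to cover the loan.
The gap between the two covered legs is CNY 216,158.

CNY 216,158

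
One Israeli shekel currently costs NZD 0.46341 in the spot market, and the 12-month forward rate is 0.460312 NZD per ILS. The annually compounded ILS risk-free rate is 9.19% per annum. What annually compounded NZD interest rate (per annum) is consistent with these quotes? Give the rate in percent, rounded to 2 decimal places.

8.46%

T = 1 year.
F/S = 0.460312/0.46341 = 0.9933148 = (growth of NZD) / (growth of ILS).
ILS growth factor: (1 + 0.0919)^1 = 1.091900.
That pins the NZD growth at 1.0846004.
r = 1.0846004^(1/1) − 1 = 0.084600 → 8.46%.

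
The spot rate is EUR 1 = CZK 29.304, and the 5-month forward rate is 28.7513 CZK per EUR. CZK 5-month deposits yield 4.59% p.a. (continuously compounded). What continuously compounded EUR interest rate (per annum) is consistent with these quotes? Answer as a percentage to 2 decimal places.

9.16%

T = 5/12 years.
CIP gives F = S · g_CZK/g_EUR, so g_CZK/g_EUR = 28.7513/29.304 = 0.9811391.
CZK growth factor: e^(0.0459×5/12) = 1.0193091.
Hence g_EUR = 1.0389038.
r = ln(1.0389038)/(5/12) = 0.091599 → 9.16%.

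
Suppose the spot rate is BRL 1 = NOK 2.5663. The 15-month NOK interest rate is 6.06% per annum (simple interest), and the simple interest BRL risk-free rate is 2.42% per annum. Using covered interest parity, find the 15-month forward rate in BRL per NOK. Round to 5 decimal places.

T = 15/12 years.
NOK accumulates by 1 + 0.0606×15/12 = 1.075750.
Growth of 1 BRL over T: 1 + 0.0242×15/12 = 1.030250.
Forward (NOK per BRL) = 2.5663 × 1.075750 / 1.030250 = 2.679638.
Invert for BRL per NOK: 1 / 2.679638 = 0.37318.

0.37318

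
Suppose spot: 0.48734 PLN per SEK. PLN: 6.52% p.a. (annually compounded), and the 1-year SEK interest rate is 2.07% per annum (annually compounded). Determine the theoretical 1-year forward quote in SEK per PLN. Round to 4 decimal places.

1.9662

T = 1 year.
PLN accumulates by (1 + 0.0652)^1 = 1.065200.
SEK accumulates by (1 + 0.0207)^1 = 1.020700.
CIP: F = S · (grow PLN)/(grow SEK) = 0.48734 × 1.065200/1.020700 = 0.5085868 PLN per SEK.
Quoted the other way: 1/0.5085868 = 1.9662 SEK per PLN.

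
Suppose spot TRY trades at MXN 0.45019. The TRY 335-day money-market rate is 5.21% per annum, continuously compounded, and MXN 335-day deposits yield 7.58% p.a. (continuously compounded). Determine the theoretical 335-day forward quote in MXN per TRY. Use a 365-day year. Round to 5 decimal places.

T = 335/365 years.
MXN growth factor: e^(0.0758×335/365) = 1.072047.
TRY accumulates by e^(0.0521×335/365) = 1.0489795.
So F = 0.45019 × 1.072047 / 1.0489795 = 0.4600899 (MXN/TRY).

0.46009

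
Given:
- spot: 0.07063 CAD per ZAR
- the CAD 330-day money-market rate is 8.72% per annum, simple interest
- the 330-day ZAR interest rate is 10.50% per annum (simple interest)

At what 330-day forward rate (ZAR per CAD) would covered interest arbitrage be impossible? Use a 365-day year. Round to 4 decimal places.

T = 330/365 years.
CAD accumulates by 1 + 0.0872×330/365 = 1.07883836.
Growth of 1 ZAR over T: 1 + 0.1050×330/365 = 1.09493151.
CIP: F = S · (grow CAD)/(grow ZAR) = 0.07063 × 1.07883836/1.09493151 = 0.069591890 CAD per ZAR.
Quoted the other way: 1/0.069591890 = 14.3695 ZAR per CAD.

14.3695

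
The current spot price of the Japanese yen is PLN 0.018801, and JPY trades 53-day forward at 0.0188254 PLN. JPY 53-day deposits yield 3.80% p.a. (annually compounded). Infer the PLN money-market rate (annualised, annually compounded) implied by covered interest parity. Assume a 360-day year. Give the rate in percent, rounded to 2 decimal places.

4.72%

T = 53/360 years.
By CIP, F/S equals the PLN-to-JPY growth ratio: 0.0188254/0.018801 = 1.0012978.
JPY growth factor: (1 + 0.0380)^(53/360) = 1.0055059.
So the PLN growth factor = 1.0068108.
r = 1.0068108^(360/53) − 1 = 0.047185 → 4.72%.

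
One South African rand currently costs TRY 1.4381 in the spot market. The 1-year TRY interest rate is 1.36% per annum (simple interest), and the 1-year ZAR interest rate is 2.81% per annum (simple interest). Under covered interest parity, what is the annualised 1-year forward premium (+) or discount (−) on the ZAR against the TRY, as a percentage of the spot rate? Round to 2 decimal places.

-1.41%

T = 1 year.
No-arbitrage forward: 1.4381 × 1.013600 / 1.028100 = 1.4178175 TRY/ZAR.
Annualised premium = (F − S)/S × (1/T) = (1.4178175 − 1.4381)/1.4381 ÷ 1 = -1.41%.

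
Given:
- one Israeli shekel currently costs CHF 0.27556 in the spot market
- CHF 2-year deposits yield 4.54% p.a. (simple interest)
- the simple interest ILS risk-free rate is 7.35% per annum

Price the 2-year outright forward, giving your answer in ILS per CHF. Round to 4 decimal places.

T = 2 years.
Growth of 1 CHF over T: 1 + 0.0454×2 = 1.090800.
ILS growth factor: 1 + 0.0735×2 = 1.147000.
So F = 0.27556 × 1.090800 / 1.147000 = 0.2620583 (CHF/ILS).
Invert for ILS per CHF: 1 / 0.2620583 = 3.8159.

3.8159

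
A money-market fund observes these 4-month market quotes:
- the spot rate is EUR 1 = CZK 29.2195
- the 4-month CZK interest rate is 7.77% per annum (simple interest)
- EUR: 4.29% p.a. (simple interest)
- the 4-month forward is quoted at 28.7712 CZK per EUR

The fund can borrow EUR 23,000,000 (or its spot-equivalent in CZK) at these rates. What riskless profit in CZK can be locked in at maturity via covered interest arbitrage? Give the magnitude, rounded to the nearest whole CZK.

T = 4/12 years.
Keep in EUR, deliver into the forward: 23,000,000·1.014300·28.7712 = CZK 671,200,447.68.
Swap to CZK now, deposit: 23,000,000·29.2195·1.025900 = CZK 689,454,556.15.
The quoted forward undervalues EUR, so borrow EUR, convert to CZK at spot, deposit the CZK at 7.77%, and buy EUR forward at 28.7712 to cover the loan.
Arbitrage profit = |671,200,447.68 − 689,454,556.15| = CZK 18,254,108.

CZK 18,254,108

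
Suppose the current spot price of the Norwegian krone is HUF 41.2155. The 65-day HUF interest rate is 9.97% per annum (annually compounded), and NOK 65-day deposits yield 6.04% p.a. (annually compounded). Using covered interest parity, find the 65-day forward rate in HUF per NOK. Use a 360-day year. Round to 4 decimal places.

T = 65/360 years.
Growth of 1 HUF over T: (1 + 0.0997)^(65/360) = 1.0173076.
NOK growth factor: (1 + 0.0604)^(65/360) = 1.01064516.
Forward (HUF per NOK) = 41.2155 × 1.0173076 / 1.01064516 = 41.487203.

41.4872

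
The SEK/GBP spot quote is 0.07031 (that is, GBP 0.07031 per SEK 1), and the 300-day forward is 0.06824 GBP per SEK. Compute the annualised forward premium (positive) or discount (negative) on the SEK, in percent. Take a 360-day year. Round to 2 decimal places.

T = 300/360 years.
(F − S)/S = (0.06824 − 0.07031)/0.07031 = -0.0294410.
Per annum: -0.0294410 / (300/360) = -0.035329 = -3.53%.

-3.53%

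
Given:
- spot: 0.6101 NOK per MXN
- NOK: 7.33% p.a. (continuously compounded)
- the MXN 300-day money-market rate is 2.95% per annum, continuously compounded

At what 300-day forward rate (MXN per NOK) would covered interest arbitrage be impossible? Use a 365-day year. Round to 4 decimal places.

T = 300/365 years.
NOK accumulates by e^(0.0733×300/365) = 1.0620984.
MXN growth factor: e^(0.0295×300/365) = 1.0245429.
So F = 0.6101 × 1.0620984 / 1.0245429 = 0.6324637 (NOK/MXN).
Quoted the other way: 1/0.6324637 = 1.5811 MXN per NOK.

1.5811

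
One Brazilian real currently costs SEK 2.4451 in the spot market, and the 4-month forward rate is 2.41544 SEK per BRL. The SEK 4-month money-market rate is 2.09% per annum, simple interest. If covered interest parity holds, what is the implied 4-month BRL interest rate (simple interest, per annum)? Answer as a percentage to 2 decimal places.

T = 4/12 years.
By CIP, F/S equals the SEK-to-BRL growth ratio: 2.41544/2.4451 = 0.9878696.
SEK growth factor: 1 + 0.0209×4/12 = 1.0069667.
So the BRL growth factor = 1.0193316.
(1.0193316 − 1)/T = 0.057995, i.e. 5.80%.

5.80%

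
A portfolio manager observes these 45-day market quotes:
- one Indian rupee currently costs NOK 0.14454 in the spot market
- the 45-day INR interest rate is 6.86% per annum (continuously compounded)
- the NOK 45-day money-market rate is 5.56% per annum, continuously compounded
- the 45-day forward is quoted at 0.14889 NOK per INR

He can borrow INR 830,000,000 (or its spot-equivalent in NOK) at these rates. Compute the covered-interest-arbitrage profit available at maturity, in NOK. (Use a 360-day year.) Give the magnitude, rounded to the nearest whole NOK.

NOK 3,838,061

T = 45/360 years.
Invest the INR and cover forward: 830,000,000 × 1.00861187063 × 0.14889 = NOK 124,642,943.78.
Convert at spot and invest in NOK: 830,000,000 × 0.14454 × 1.0069742073 = NOK 120,804,883.10.
The quoted forward overvalues INR, so borrow NOK, buy INR at spot, deposit the INR at 6.86%, and sell the proceeds forward at 0.14889.
The gap between the two covered legs is NOK 3,838,061.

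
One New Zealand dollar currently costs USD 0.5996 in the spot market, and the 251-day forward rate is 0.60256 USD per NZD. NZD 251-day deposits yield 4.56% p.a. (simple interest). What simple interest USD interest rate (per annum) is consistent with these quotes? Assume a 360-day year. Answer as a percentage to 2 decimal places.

T = 251/360 years.
By CIP, F/S equals the USD-to-NZD growth ratio: 0.60256/0.5996 = 1.0049366.
The NZD side grows by 1 + 0.0456×251/360 = 1.0317933.
So the USD growth factor = 1.0368869.
r = (1.0368869 − 1)/(251/360) = 0.052906 → 5.29%.

5.29%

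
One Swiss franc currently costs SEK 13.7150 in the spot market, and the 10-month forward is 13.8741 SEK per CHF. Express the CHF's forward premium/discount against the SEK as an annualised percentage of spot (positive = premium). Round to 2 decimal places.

+1.39%

T = 10/12 years.
(F − S)/S = (13.8741 − 13.715)/13.715 = 0.0116004.
×(1/T) gives 1.39% p.a.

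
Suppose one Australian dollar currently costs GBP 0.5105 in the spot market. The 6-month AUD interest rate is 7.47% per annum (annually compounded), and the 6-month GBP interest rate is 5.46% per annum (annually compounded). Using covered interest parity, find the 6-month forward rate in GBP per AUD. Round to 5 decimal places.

0.50570

T = 6/12 years.
GBP growth factor: (1 + 0.0546)^(6/12) = 1.0269372.
AUD growth factor: (1 + 0.0747)^(6/12) = 1.0366774.
CIP: F = S · (grow GBP)/(grow AUD) = 0.5105 × 1.0269372/1.0366774 = 0.5057035 GBP per AUD.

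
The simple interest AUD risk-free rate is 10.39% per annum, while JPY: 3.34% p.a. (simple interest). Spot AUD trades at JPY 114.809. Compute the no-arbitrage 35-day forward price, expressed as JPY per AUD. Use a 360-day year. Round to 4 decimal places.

T = 35/360 years.
JPY growth factor: 1 + 0.0334×35/360 = 1.003247222.
AUD growth factor: 1 + 0.1039×35/360 = 1.010101389.
Forward (JPY per AUD) = 114.809 × 1.003247222 / 1.010101389 = 114.029949.

114.0299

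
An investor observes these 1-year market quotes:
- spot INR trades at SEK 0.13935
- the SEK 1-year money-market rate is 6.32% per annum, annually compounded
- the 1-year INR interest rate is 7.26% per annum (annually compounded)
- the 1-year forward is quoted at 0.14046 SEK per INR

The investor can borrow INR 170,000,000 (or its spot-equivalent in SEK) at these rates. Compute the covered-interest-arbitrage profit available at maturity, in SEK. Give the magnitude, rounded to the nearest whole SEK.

SEK 425,081

T = 1 year.
Route A — deposit INR, sell forward: 170,000,000 × 1.072600 × 0.14046 = SEK 25,611,757.32.
Route B — convert at spot, deposit SEK: 170,000,000 × 0.13935 × 1.063200 = SEK 25,186,676.40.
The quoted forward overvalues INR, so borrow SEK, buy INR at spot, deposit the INR at 7.26%, and sell the proceeds forward at 0.14046.
Profit = 25,611,757.32 − 25,186,676.40 = SEK 425,081.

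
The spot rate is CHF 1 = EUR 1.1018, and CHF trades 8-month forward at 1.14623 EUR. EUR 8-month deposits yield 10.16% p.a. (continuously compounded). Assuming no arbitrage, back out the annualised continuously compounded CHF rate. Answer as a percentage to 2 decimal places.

T = 8/12 years.
CIP gives F = S · g_EUR/g_CHF, so g_EUR/g_CHF = 1.14623/1.1018 = 1.0403249.
EUR growth factor: e^(0.1016×8/12) = 1.0700799.
So the CHF growth factor = 1.0286016.
Take logs: ln 1.0286016 / (8/12) = 0.042300, so 4.23%.

4.23%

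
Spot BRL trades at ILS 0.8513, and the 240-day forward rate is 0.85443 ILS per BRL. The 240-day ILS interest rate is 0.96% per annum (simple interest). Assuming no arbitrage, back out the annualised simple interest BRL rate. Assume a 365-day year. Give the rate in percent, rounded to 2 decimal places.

0.40%

T = 240/365 years.
F/S = 0.85443/0.8513 = 1.0036767 = (growth of ILS) / (growth of BRL).
ILS growth factor: 1 + 0.0096×240/365 = 1.0063123.
Hence g_BRL = 1.0026259.
r = (1.0026259 − 1)/(240/365) = 0.003994 → 0.40%.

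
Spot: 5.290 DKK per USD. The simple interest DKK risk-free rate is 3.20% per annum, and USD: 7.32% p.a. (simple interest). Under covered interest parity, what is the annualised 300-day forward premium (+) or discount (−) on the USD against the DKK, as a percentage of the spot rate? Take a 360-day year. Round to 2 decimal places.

-3.88%

T = 300/360 years.
F = S · g_DKK/g_USD = 5.29 × 1.0266667/1.061000 = 5.118819.
(F − S)/S ÷ T = (5.118819 − 5.29)/5.29/(300/360) = -0.038831 → -3.88%.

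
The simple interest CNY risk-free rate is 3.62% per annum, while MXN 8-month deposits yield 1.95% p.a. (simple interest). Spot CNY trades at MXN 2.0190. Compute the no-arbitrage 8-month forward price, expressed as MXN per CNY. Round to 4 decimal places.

T = 8/12 years.
MXN growth factor: 1 + 0.0195×8/12 = 1.013000.
CNY accumulates by 1 + 0.0362×8/12 = 1.0241333.
Forward (MXN per CNY) = 2.019 × 1.013000 / 1.0241333 = 1.997052.

1.9971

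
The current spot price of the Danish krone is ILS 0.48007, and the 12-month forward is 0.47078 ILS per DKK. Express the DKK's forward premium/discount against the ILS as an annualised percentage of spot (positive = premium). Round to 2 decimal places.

-1.94%

T = 1 year.
Period premium: (0.47078 − 0.48007)/0.48007 = -0.0193513.
Per annum: -0.0193513 / 1 = -0.019351 = -1.94%.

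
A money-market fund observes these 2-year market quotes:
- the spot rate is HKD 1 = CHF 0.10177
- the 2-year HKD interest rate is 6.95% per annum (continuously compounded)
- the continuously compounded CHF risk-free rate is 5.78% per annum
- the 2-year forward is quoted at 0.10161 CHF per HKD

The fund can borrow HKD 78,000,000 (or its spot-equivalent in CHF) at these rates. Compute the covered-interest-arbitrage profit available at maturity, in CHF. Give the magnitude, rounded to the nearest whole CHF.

T = 2 years.
Route A — deposit HKD, sell forward: 78,000,000 × 1.1491241 × 0.10161 = CHF 9,107,474.98.
Route B — convert at spot, deposit CHF: 78,000,000 × 0.10177 × 1.122546764 = CHF 8,910,843.57.
The quoted forward overvalues HKD, so borrow CHF, buy HKD at spot, deposit the HKD at 6.95%, and sell the proceeds forward at 0.10161.
Profit = 9,107,474.98 − 8,910,843.57 = CHF 196,631.

CHF 196,631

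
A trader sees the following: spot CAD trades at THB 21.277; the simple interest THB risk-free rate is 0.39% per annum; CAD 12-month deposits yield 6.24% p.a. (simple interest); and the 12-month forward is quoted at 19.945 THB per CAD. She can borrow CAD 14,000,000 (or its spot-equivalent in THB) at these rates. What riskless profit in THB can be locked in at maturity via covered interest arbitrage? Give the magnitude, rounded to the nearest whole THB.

T = 1 year.
Invest the CAD and cover forward: 14,000,000 × 1.062400 × 19.945 = THB 296,653,952.00.
Convert at spot and invest in THB: 14,000,000 × 21.277 × 1.003900 = THB 299,039,724.20.
The quoted forward undervalues CAD, so borrow CAD, convert to THB at spot, deposit the THB at 0.39%, and buy CAD forward at 19.945 to cover the loan.
Profit = 299,039,724.20 − 296,653,952.00 = THB 2,385,772.

THB 2,385,772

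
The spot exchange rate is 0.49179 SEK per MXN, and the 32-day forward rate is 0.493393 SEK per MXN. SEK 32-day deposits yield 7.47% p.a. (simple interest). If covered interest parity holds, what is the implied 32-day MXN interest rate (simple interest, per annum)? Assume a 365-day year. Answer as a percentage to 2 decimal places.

3.74%

T = 32/365 years.
By CIP, F/S equals the SEK-to-MXN growth ratio: 0.493393/0.49179 = 1.0032595.
SEK growth factor: 1 + 0.0747×32/365 = 1.006549.
That pins the MXN growth at 1.0032788.
(1.0032788 − 1)/T = 0.037399, i.e. 3.74%.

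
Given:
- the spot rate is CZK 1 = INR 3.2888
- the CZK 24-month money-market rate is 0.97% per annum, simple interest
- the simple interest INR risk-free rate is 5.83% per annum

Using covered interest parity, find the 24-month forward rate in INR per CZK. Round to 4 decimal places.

T = 2 years.
INR accumulates by 1 + 0.0583×2 = 1.116600.
CZK accumulates by 1 + 0.0097×2 = 1.019400.
Forward (INR per CZK) = 3.2888 × 1.116600 / 1.019400 = 3.602388.

3.6024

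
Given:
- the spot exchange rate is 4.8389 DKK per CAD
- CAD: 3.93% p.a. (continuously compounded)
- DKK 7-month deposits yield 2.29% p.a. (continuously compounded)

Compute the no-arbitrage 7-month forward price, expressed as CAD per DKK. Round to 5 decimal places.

0.20865

T = 7/12 years.
DKK growth factor: e^(0.0229×7/12) = 1.013448.
Growth of 1 CAD over T: e^(0.0393×7/12) = 1.0231898.
Forward (DKK per CAD) = 4.8389 × 1.013448 / 1.0231898 = 4.792829.
Quoted the other way: 1/4.792829 = 0.20865 CAD per DKK.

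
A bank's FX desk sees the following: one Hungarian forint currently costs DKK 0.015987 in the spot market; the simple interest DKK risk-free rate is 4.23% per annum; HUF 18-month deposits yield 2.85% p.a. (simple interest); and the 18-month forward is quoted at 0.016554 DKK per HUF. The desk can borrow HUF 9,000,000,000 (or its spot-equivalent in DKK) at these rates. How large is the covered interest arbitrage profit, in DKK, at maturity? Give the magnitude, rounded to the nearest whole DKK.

T = 18/12 years.
Keep in HUF, deliver into the forward: 9,000,000,000·1.042750·0.016554 = DKK 155,355,151.50.
Swap to DKK now, deposit: 9,000,000,000·0.015987·1.063450 = DKK 153,012,376.35.
The quoted forward overvalues HUF, so borrow DKK, buy HUF at spot, deposit the HUF at 2.85%, and sell the proceeds forward at 0.016554.
Profit = 155,355,151.50 − 153,012,376.35 = DKK 2,342,775.

DKK 2,342,775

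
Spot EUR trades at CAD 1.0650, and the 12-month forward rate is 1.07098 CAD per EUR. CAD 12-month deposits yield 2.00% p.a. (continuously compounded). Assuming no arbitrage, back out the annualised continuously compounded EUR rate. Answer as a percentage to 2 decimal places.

T = 1 year.
CIP gives F = S · g_CAD/g_EUR, so g_CAD/g_EUR = 1.07098/1.065 = 1.0056150.
The CAD side grows by e^(0.0200×1) = 1.0202013.
So the EUR growth factor = 1.0145049.
Take logs: ln 1.0145049 / 1 = 0.014401, so 1.44%.

1.44%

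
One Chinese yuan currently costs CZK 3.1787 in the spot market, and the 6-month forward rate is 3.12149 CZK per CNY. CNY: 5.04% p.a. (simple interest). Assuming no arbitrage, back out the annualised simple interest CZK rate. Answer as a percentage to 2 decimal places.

T = 6/12 years.
CIP gives F = S · g_CZK/g_CNY, so g_CZK/g_CNY = 3.12149/3.1787 = 0.9820021.
CNY growth factor: 1 + 0.0504×6/12 = 1.025200.
So the CZK growth factor = 1.0067486.
(1.0067486 − 1)/T = 0.013497, i.e. 1.35%.

1.35%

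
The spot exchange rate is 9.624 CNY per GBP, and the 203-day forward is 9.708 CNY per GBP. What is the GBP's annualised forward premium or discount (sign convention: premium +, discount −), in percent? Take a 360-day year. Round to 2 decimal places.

T = 203/360 years.
GBP trades forward at +0.87282% vs spot over the period.
Annualise by dividing by T: 0.0087282 / (203/360) = 0.015479 → 1.55%.

+1.55%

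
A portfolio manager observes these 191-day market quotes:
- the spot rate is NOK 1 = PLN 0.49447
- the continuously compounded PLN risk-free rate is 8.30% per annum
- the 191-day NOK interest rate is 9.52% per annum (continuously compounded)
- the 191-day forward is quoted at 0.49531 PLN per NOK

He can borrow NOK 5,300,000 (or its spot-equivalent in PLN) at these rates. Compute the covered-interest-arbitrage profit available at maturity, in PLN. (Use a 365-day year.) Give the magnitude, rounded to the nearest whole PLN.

PLN 22,209

T = 191/365 years.
Keep in NOK, deliver into the forward: 5,300,000·1.051078717·0.49531 = PLN 2,759,231.94.
Swap to PLN now, deposit: 5,300,000·0.49447·1.044389889 = PLN 2,737,023.18.
The quoted forward overvalues NOK, so borrow PLN, buy NOK at spot, deposit the NOK at 9.52%, and sell the proceeds forward at 0.49531.
Arbitrage profit = |2,759,231.94 − 2,737,023.18| = PLN 22,209.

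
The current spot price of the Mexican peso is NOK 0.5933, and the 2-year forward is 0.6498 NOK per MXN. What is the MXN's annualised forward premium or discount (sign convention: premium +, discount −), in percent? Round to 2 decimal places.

+4.76%

T = 2 years.
(F − S)/S = (0.6498 − 0.5933)/0.5933 = 0.0952301.
×(1/T) gives 4.76% p.a.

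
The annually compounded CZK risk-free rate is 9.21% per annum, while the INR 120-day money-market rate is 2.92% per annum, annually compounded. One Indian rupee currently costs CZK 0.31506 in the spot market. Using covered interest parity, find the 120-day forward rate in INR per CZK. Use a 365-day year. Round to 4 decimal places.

3.1127

T = 120/365 years.
CZK accumulates by (1 + 0.0921)^(120/365) = 1.0293888.
INR growth factor: (1 + 0.0292)^(120/365) = 1.0095074.
Forward (CZK per INR) = 0.31506 × 1.0293888 / 1.0095074 = 0.3212648.
Quoted the other way: 1/0.3212648 = 3.1127 INR per CZK.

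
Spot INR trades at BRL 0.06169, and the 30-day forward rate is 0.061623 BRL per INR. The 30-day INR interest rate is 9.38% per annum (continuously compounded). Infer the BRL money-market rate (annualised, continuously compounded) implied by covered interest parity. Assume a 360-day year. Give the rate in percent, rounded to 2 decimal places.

8.08%

T = 30/360 years.
CIP gives F = S · g_BRL/g_INR, so g_BRL/g_INR = 0.061623/0.06169 = 0.9989139.
The INR side grows by e^(0.0938×30/360) = 1.0078473.
That pins the BRL growth at 1.0067527.
Take logs: ln 1.0067527 / (30/360) = 0.080760, so 8.08%.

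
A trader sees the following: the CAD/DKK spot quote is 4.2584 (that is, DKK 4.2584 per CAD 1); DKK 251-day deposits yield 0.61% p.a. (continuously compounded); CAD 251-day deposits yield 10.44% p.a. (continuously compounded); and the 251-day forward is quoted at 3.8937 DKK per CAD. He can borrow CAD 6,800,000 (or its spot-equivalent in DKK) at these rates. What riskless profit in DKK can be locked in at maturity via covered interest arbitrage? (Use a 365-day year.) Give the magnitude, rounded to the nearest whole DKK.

DKK 630,916

T = 251/365 years.
Keep in CAD, deliver into the forward: 6,800,000·1.074432781·3.8937 = DKK 28,447,928.65.
Swap to DKK now, deposit: 6,800,000·4.2584·1.004203605 = DKK 29,078,844.29.
The quoted forward undervalues CAD, so borrow CAD, convert to DKK at spot, deposit the DKK at 0.61%, and buy CAD forward at 3.8937 to cover the loan.
Profit = 29,078,844.29 − 28,447,928.65 = DKK 630,916.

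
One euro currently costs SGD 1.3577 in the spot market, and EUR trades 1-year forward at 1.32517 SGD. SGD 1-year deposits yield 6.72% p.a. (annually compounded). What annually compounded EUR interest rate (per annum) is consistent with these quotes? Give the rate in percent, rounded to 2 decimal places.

T = 1 year.
By CIP, F/S equals the SGD-to-EUR growth ratio: 1.32517/1.3577 = 0.9760404.
SGD growth factor: (1 + 0.0672)^1 = 1.067200.
So the EUR growth factor = 1.0933974.
r = 1.0933974^(1/1) − 1 = 0.093397 → 9.34%.

9.34%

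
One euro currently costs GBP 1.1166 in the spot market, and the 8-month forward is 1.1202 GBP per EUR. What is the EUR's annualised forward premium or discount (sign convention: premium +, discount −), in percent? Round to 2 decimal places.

+0.48%

T = 8/12 years.
Period premium: (1.1202 − 1.1166)/1.1166 = 0.0032241.
Per annum: 0.0032241 / (8/12) = 0.004836 = 0.48%.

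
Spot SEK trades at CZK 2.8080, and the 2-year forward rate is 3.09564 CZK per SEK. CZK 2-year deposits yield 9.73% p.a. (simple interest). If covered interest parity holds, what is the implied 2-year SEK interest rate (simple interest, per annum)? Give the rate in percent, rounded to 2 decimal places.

4.18%

T = 2 years.
F/S = 3.09564/2.808 = 1.1024359 = (growth of CZK) / (growth of SEK).
The CZK side grows by 1 + 0.0973×2 = 1.194600.
Hence g_SEK = 1.0836004.
(1.0836004 − 1)/T = 0.041800, i.e. 4.18%.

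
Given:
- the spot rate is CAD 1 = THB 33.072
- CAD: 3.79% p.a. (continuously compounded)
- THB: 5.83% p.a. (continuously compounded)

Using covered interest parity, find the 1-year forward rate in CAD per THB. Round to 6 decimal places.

0.029626

T = 1 year.
THB growth factor: e^(0.0583×1) = 1.060033.
CAD growth factor: e^(0.0379×1) = 1.0386274.
So F = 33.072 × 1.060033 / 1.0386274 = 33.75360 (THB/CAD).
Quoted the other way: 1/33.75360 = 0.029626 CAD per THB.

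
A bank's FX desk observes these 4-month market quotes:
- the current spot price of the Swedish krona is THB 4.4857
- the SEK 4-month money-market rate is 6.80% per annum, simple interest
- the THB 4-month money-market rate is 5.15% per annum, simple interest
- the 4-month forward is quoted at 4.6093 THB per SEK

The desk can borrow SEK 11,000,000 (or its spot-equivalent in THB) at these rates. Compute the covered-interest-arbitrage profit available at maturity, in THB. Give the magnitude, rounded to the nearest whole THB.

THB 1,661,802

T = 4/12 years.
Invest the SEK and cover forward: 11,000,000 × 1.0226666667 × 4.6093 = THB 51,851,552.14.
Convert at spot and invest in THB: 11,000,000 × 4.4857 × 1.0171666667 = THB 50,189,749.68.
The quoted forward overvalues SEK, so borrow THB, buy SEK at spot, deposit the SEK at 6.80%, and sell the proceeds forward at 4.6093.
Arbitrage profit = |51,851,552.14 − 50,189,749.68| = THB 1,661,802.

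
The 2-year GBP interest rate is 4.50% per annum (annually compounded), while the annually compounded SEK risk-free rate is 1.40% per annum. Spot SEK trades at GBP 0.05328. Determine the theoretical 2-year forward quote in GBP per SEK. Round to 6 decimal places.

T = 2 years.
GBP growth factor: (1 + 0.0450)^2 = 1.092025.
SEK accumulates by (1 + 0.0140)^2 = 1.028196.
CIP: F = S · (grow GBP)/(grow SEK) = 0.05328 × 1.092025/1.028196 = 0.05658755 GBP per SEK.

0.056588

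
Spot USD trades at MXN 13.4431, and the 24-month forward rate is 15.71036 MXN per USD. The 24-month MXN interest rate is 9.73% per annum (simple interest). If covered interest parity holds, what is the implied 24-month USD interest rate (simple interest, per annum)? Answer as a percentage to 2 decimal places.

T = 2 years.
CIP gives F = S · g_MXN/g_USD, so g_MXN/g_USD = 15.71036/13.4431 = 1.1686560.
MXN growth factor: 1 + 0.0973×2 = 1.194600.
Hence g_USD = 1.0221999.
(1.0221999 − 1)/T = 0.011100, i.e. 1.11%.

1.11%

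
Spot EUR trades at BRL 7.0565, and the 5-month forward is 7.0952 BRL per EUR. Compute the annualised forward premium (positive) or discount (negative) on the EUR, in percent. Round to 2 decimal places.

+1.32%

T = 5/12 years.
EUR trades forward at +0.54843% vs spot over the period.
Per annum: 0.0054843 / (5/12) = 0.013162 = 1.32%.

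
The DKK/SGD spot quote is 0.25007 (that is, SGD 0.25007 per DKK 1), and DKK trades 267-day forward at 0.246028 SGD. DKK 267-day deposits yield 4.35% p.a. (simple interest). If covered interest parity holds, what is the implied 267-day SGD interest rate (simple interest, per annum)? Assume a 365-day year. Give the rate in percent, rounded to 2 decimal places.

2.07%

T = 267/365 years.
F/S = 0.246028/0.25007 = 0.9838365 = (growth of SGD) / (growth of DKK).
The DKK side grows by 1 + 0.0435×267/365 = 1.0318205.
That pins the SGD growth at 1.0151427.
(1.0151427 − 1)/T = 0.020701, i.e. 2.07%.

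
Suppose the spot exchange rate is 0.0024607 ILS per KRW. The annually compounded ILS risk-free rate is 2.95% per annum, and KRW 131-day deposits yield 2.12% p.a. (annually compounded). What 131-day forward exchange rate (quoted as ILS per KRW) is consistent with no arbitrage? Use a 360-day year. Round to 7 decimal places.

0.0024680

T = 131/360 years.
ILS accumulates by (1 + 0.0295)^(131/360) = 1.0106356.
KRW growth factor: (1 + 0.0212)^(131/360) = 1.007663.
So F = 0.0024607 × 1.0106356 / 1.007663 = 0.002467959 (ILS/KRW).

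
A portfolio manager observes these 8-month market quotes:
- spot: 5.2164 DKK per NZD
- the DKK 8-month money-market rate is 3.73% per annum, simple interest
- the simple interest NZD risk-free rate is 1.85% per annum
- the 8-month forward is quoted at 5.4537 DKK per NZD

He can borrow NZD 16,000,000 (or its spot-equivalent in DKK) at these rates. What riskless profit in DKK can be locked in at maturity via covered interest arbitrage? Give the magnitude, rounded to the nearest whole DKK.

DKK 2,797,565

T = 8/12 years.
Keep in NZD, deliver into the forward: 16,000,000·1.0123333333·5.4537 = DKK 88,335,396.80.
Swap to DKK now, deposit: 16,000,000·5.2164·1.0248666667 = DKK 85,537,831.68.
The quoted forward overvalues NZD, so borrow DKK, buy NZD at spot, deposit the NZD at 1.85%, and sell the proceeds forward at 5.4537.
Arbitrage profit = |88,335,396.80 − 85,537,831.68| = DKK 2,797,565.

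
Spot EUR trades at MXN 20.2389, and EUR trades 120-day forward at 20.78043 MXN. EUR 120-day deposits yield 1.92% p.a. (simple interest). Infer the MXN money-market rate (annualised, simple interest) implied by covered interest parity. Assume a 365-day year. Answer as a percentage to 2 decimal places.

10.11%

T = 120/365 years.
CIP gives F = S · g_MXN/g_EUR, so g_MXN/g_EUR = 20.78043/20.2389 = 1.0267569.
The EUR side grows by 1 + 0.0192×120/365 = 1.0063123.
That pins the MXN growth at 1.0332381.
r = (1.0332381 − 1)/(120/365) = 0.101099 → 10.11%.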